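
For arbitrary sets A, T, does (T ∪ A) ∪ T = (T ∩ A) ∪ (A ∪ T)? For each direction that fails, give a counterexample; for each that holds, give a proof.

Forward inclusion. Let x ∈ (T ∪ A) ∪ T. Then either x ∈ A and x ∉ T; or x ∈ T and x ∉ A; or x ∈ A ∩ T. In each case x ∈ (T ∩ A) ∪ (A ∪ T), so (T ∪ A) ∪ T ⊆ (T ∩ A) ∪ (A ∪ T).

Reverse inclusion. Let x ∈ (T ∩ A) ∪ (A ∪ T). Then either x ∈ A and x ∉ T; or x ∈ T and x ∉ A; or x ∈ A ∩ T. In each case x ∈ (T ∪ A) ∪ T, so (T ∩ A) ∪ (A ∪ T) ⊆ (T ∪ A) ∪ T.

Both inclusions hold.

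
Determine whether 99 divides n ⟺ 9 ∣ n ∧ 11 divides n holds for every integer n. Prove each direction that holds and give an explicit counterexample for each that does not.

Both directions hold.

[⇐] Suppose 9 ∣ n and 11 ∣ n. Any common multiple of 9 and 11 is a multiple of their lcm; here gcd(9, 11) = 1, so lcm(9, 11) = 9·11 = 99, so 99 ∣ n.

[⇒] If 99 ∣ n, write n = 99q. Since 99 = 11·9, n = 9·(11q), so 9 ∣ n; and since 99 = 9·11, n = 11·(9q), so 11 ∣ n.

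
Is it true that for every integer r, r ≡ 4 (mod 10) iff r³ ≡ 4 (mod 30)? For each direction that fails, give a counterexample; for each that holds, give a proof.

The forward direction fails; the converse holds.

Forward direction. This fails: take r = 14. Then 14 ≡ 4 (mod 10), but 14³ = 2744 ≡ 14 (mod 30), not 4.

Converse. The residues r modulo 30 with r³ ≡ 4 (mod 30) are exactly {4}, and each is ≡ 4 (mod 10).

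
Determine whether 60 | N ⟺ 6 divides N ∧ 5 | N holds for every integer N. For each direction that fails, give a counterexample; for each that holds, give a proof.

[⇐] This fails: take N = 30. Both 6 ∣ 30 and 5 ∣ 30, yet 30 is not a multiple of 60 (since 30 = 0·60 + 30), so 60 ∤ 30.

[⇒] If 60 ∣ N, write N = 60q. Since 60 = 10·6, N = 6·(10q), so 6 ∣ N; and since 60 = 12·5, N = 5·(12q), so 5 ∣ N.

The forward direction holds; the converse fails.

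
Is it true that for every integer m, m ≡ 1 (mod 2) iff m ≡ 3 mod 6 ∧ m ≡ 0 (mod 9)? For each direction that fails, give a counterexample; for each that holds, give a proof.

(⇒) fails; (⇐) holds.

Forward direction. This fails: m = 1 gives 1 ≡ 1 (mod 2) but 1 ≡ 1 (mod 6), so the conjunction on the right does not hold.

Converse. If m ≡ 3 (mod 6) and m ≡ 0 (mod 9), then by the Chinese remainder theorem m ≡ 9 (mod 18). Since 9 ≡ 1 (mod 2) and 2 ∣ 18, we get m ≡ 1 (mod 2).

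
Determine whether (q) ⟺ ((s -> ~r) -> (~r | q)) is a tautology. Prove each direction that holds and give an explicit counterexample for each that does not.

(⟹) Assume the antecedent. If r is true, the antecedent forces (r = T, q = T, s = F) or (r = T, q = T, s = T), and (s -> ~r) -> (~r | q) holds there. If r is false, (s -> ~r) -> (~r | q) reduces to true regardless of the other variables. Either way (s -> ~r) -> (~r | q) holds.

(⟸) This fails. Under r = F, q = F, s = F, the left side is false but the right side is true.

Only the forward direction holds.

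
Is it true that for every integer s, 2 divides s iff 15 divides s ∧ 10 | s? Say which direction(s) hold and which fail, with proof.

Not equivalent: only (⇐) holds.

[⇒] This fails: take s = 2. Certainly 2 ∣ 2, but 15 ∤ 2.

[⇐] Suppose 15 ∣ s and 10 ∣ s. Any common multiple of 15 and 10 is a multiple of their lcm; here lcm(15, 10) = 15·10/gcd(15, 10) = 150/5 = 30, so 30 ∣ s. Since 2 ∣ 30, it follows that 2 ∣ s.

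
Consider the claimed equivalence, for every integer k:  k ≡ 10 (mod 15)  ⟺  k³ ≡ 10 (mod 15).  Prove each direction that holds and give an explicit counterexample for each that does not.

(⇒) Suppose k ≡ 10 (mod 15). Write k = 15j + 10. Then (15j + 10)³ = 3375j³ + 6750j² + 4500j + 1000 = 15(225j³ + 450j² + 300j + 66) + 10, so k³ ≡ 10 (mod 15).

(⇐) Conversely, suppose k³ ≡ 10 (mod 15). The only residue r in {0, …, 14} with r³ ≡ 10 (mod 15) is r = 10, so k ≡ 10 (mod 15).

Equivalent; both directions hold.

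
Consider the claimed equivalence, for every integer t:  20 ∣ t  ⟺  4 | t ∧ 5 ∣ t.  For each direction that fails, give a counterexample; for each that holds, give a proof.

Both directions hold; the statement is true.

(←) Suppose 4 ∣ t and 5 ∣ t. Any common multiple of 4 and 5 is a multiple of their lcm; here gcd(4, 5) = 1, so lcm(4, 5) = 4·5 = 20, so 20 ∣ t.

(→) If 20 ∣ t, write t = 20q. Since 20 = 5·4, t = 4·(5q), so 4 ∣ t; and since 20 = 4·5, t = 5·(4q), so 5 ∣ t.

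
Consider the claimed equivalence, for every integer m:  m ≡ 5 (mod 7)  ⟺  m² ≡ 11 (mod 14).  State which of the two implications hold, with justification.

Both directions fail.

(⇒) This fails: take m = 12. Then 12 ≡ 5 (mod 7), but 12² = 144 ≡ 4 (mod 14), not 11.

(⇐) This fails: take m = 9. Then 9² = 81 ≡ 11 (mod 14), yet 9 ≡ 2 (mod 7), not 5.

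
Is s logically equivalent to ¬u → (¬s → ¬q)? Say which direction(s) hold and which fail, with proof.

The forward direction holds; the converse fails.

(⇒) Assume the antecedent. If q is true, the antecedent forces (q = T, s = T, u = F) or (q = T, s = T, u = T), and ¬u → (¬s → ¬q) holds there. If q is false, ¬u → (¬s → ¬q) reduces to true regardless of the other variables. Either way ¬u → (¬s → ¬q) holds.

(⇐) This fails. Under q = F, s = F, u = F, the left side is false but the right side is true.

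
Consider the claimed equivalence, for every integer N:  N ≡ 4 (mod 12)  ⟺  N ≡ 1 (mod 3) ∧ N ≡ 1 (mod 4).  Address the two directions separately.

(→) This fails: N = 4 gives 4 ≡ 4 (mod 12) but 4 ≡ 0 (mod 4), so the conjunction on the right does not hold.

(←) This fails: N = 1 satisfies both congruences on the right (1 ≡ 1 mod 3 and 1 ≡ 1 mod 4) yet 1 ≡ 1 (mod 12), not 4.

(⇒) fails and (⇐) fails.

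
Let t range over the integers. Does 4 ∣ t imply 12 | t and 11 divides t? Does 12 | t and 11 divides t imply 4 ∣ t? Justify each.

The forward direction fails; the converse holds.

[⇒] This fails: take t = 4. Certainly 4 ∣ 4, but 12 ∤ 4.

[⇐] Suppose 12 ∣ t and 11 ∣ t. Any common multiple of 12 and 11 is a multiple of their lcm; here gcd(12, 11) = 1, so lcm(12, 11) = 12·11 = 132, so 132 ∣ t. Since 4 ∣ 132, it follows that 4 ∣ t.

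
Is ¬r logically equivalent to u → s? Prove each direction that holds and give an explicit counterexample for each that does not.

Neither direction holds.

(⇒) This fails. Under s = F, r = F, u = T, the left side is true but the right side is false.

(⇐) This fails. Under s = F, r = T, u = F, the left side is false but the right side is true.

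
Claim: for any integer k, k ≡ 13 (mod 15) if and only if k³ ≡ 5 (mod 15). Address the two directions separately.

[⇒] This fails: take k = 13. Then 13 ≡ 13 (mod 15), but 13³ = 2197 ≡ 7 (mod 15), not 5.

[⇐] This fails: take k = 5. Then 5³ = 125 ≡ 5 (mod 15), yet 5 ≡ 5 (mod 15), not 13.

Neither implication holds.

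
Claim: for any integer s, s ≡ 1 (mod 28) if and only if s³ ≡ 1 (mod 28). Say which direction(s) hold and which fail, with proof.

Only the forward implication holds.

(⟹) Suppose s ≡ 1 (mod 28). Write s = 28j + 1. Then (28j + 1)³ = 21952j³ + 2352j² + 84j + 1 = 28(784j³ + 84j² + 3j) + 1, so s³ ≡ 1 (mod 28).

(⟸) This fails: take s = 9. Then 9³ = 729 ≡ 1 (mod 28), yet 9 ≡ 9 (mod 28), not 1.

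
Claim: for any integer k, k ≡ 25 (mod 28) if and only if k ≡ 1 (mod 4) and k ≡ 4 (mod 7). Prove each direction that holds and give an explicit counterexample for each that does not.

(→) Suppose k ≡ 25 (mod 28); write k = 28j + 25. Since 4 ∣ 28, reducing mod 4 gives k ≡ 25 ≡ 1 (mod 4); since 7 ∣ 28, reducing mod 7 gives k ≡ 25 ≡ 4 (mod 7).

(←) Conversely, if k ≡ 1 (mod 4) and k ≡ 4 (mod 7), then by the Chinese remainder theorem k ≡ 25 (mod 28). This is exactly k ≡ 25 (mod 28).

Both directions hold.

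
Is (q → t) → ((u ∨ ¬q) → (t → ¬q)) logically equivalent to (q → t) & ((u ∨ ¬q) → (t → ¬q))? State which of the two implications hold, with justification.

Not equivalent: only (⇐) holds.

(⇒) This fails. Under u = F, t = F, q = T, the left side is true but the right side is false.

(⇐) Assume the antecedent. If u is true, the antecedent forces (u = T, t = F, q = F) or (u = T, t = T, q = F), and the consequent holds there. If u is false, the consequent reduces to true regardless of the other variables. Either way the consequent holds.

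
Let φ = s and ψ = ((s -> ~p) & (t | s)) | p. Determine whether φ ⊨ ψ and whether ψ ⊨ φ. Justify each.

Not equivalent: only (⇒) holds.

(⇒) Assume the antecedent. If s is true, ((s -> ~p) & (t | s)) | p reduces to true regardless of the other variables. If s is false, the antecedent cannot hold. Either way ((s -> ~p) & (t | s)) | p holds.

(⇐) This fails. Under s = F, p = T, t = F, the left side is false but the right side is true.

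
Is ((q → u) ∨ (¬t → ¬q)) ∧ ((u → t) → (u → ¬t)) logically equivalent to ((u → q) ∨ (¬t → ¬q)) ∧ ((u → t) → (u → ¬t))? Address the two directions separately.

(⟹) Assume the antecedent. If t is true, the antecedent forces (t = T, q = F, u = F) or (t = T, q = T, u = F), and the consequent holds there. If t is false, the consequent reduces to true regardless of the other variables. Either way the consequent holds.

(⟸) This fails. Under t = F, q = T, u = F, the left side is false but the right side is true.

Only the forward direction holds.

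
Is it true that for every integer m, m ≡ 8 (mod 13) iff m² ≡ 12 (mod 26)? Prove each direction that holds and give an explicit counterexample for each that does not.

Neither implication holds.

[⇒] This fails: take m = 21. Then 21 ≡ 8 (mod 13), but 21² = 441 ≡ 25 (mod 26), not 12.

[⇐] This fails: take m = 18. Then 18² = 324 ≡ 12 (mod 26), yet 18 ≡ 5 (mod 13), not 8.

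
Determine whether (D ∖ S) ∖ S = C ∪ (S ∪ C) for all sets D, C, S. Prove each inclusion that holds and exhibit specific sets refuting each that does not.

Neither inclusion holds.

(⟹) This inclusion fails. Take D = {1}, C = ∅, S = ∅; then 1 ∈ (D ∖ S) ∖ S but 1 ∉ C ∪ (S ∪ C).

(⟸) This inclusion fails. Take D = ∅, C = {1}, S = ∅; then 1 ∈ C ∪ (S ∪ C) but 1 ∉ (D ∖ S) ∖ S.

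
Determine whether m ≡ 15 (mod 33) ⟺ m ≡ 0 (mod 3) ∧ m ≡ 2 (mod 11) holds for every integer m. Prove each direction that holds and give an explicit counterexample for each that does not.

(⇒) fails and (⇐) fails.

(→) This fails: m = 15 gives 15 ≡ 15 (mod 33) but 15 ≡ 4 (mod 11), so the conjunction on the right does not hold.

(←) This fails: m = 24 satisfies both congruences on the right (24 ≡ 0 mod 3 and 24 ≡ 2 mod 11) yet 24 ≡ 24 (mod 33), not 15.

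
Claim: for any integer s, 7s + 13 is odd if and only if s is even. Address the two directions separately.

Forward direction. Suppose 7s + 13 is odd. Since 7 is odd, 7s and s have the same parity, so 7s + 13 ≡ s + 13 (mod 2). As 13 is odd, 7s + 13 is odd exactly when s is even. Thus s is even.

Converse. Suppose s is even; write s = 2j. Then 7s + 13 = 7·(2j) + 13 = 2·7j + 13, which is odd.

Both directions hold.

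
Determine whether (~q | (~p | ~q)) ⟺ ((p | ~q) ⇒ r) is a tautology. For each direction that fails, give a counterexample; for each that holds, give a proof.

(→) This fails. Under q = F, p = F, r = F, the left side is true but the right side is false.

(←) This fails. Under q = T, p = T, r = T, the left side is false but the right side is true.

Both directions fail.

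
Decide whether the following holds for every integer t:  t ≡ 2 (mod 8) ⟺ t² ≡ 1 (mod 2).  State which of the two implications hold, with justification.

(⇒) This fails: take t = 2. Then 2 ≡ 2 (mod 8), but 2² = 4 ≡ 0 (mod 2), not 1.

(⇐) This fails: take t = 1. Then 1² = 1 ≡ 1 (mod 2), yet 1 ≡ 1 (mod 8), not 2.

(⇒) fails and (⇐) fails.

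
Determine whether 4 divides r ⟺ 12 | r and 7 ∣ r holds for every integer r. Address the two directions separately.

(⟹) This fails: take r = 4. Certainly 4 ∣ 4, but 12 ∤ 4.

(⟸) Suppose 12 ∣ r and 7 ∣ r. Any common multiple of 12 and 7 is a multiple of their lcm; here gcd(12, 7) = 1, so lcm(12, 7) = 12·7 = 84, so 84 ∣ r. Since 4 ∣ 84, it follows that 4 ∣ r.

(⇒) fails; (⇐) holds.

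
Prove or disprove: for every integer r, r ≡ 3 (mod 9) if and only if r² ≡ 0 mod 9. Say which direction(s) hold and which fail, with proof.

(→) Suppose r ≡ 3 (mod 9). Write r = 9j + 3. Then (9j + 3)² = 81j² + 54j + 9 = 9(9j² + 6j + 1) + 0, so r² ≡ 0 (mod 9).

(←) This fails: take r = 0. Then 0² = 0 ≡ 0 (mod 9), yet 0 ≡ 0 (mod 9), not 3.

The forward direction holds; the converse fails.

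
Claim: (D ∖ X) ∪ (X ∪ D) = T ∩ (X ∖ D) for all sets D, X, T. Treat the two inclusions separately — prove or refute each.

(⊆) fails; (⊇) holds.

Reverse inclusion. Let x ∈ T ∩ (X ∖ D). Then x ∈ X ∩ T and x ∉ D, from which x ∈ (D ∖ X) ∪ (X ∪ D).

Forward inclusion. This inclusion fails. Take D = {1}, X = ∅, T = ∅; then 1 ∈ (D ∖ X) ∪ (X ∪ D) but 1 ∉ T ∩ (X ∖ D).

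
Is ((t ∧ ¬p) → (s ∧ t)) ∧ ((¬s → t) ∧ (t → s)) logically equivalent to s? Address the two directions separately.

Equivalent; both directions hold.

(⇐) Assume the antecedent. If t is true, the antecedent forces (t = T, s = T, p = F) or (t = T, s = T, p = T), and the consequent holds there. If t is false, the antecedent forces (t = F, s = T, p = F) or (t = F, s = T, p = T), and the consequent holds there. Either way the consequent holds.

(⇒) Assume the antecedent. If t is true, the antecedent forces (t = T, s = T, p = F) or (t = T, s = T, p = T), and s holds there. If t is false, the antecedent forces (t = F, s = T, p = F) or (t = F, s = T, p = T), and s holds there. Either way s holds.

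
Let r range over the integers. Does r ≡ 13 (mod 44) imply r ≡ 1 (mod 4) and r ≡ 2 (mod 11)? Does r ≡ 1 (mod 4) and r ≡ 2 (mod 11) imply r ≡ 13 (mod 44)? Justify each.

Forward direction. Suppose r ≡ 13 (mod 44); write r = 44j + 13. Since 4 ∣ 44, reducing mod 4 gives r ≡ 13 ≡ 1 (mod 4); since 11 ∣ 44, reducing mod 11 gives r ≡ 13 ≡ 2 (mod 11).

Converse. If r ≡ 1 (mod 4) and r ≡ 2 (mod 11), then by the Chinese remainder theorem r ≡ 13 (mod 44). This is exactly r ≡ 13 (mod 44).

Both directions hold; the statement is true.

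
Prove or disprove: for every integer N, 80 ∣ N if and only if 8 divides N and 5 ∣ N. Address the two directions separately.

The forward direction holds; the converse fails.

(←) This fails: take N = 40. Both 8 ∣ 40 and 5 ∣ 40, yet 40 is not a multiple of 80 (since 40 = 0·80 + 40), so 80 ∤ 40.

(→) If 80 ∣ N, write N = 80q. Since 80 = 10·8, N = 8·(10q), so 8 ∣ N; and since 80 = 16·5, N = 5·(16q), so 5 ∣ N.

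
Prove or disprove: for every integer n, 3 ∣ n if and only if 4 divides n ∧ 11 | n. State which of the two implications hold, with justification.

Neither implication holds.

[⇒] This fails: take n = 3. Certainly 3 ∣ 3, but 4 ∤ 3.

[⇐] This fails: take n = 44. Both 4 ∣ 44 and 11 ∣ 44, yet 44 is not a multiple of 3 (since 44 = 14·3 + 2), so 3 ∤ 44.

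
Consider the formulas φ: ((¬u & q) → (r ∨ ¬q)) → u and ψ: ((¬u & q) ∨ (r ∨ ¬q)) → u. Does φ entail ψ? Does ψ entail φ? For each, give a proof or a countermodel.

The forward direction fails; the converse holds.

Forward direction. This fails. Under r = F, u = F, q = T, the left side is true but the right side is false.

Converse. Assume the antecedent. If r is true, the antecedent forces (r = T, u = T, q = F) or (r = T, u = T, q = T), and ((¬u & q) → (r ∨ ¬q)) → u holds there. If r is false, the antecedent forces (r = F, u = T, q = F) or (r = F, u = T, q = T), and ((¬u & q) → (r ∨ ¬q)) → u holds there. Either way ((¬u & q) → (r ∨ ¬q)) → u holds.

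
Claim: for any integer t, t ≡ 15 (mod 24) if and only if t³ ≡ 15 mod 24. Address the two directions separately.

Equivalent; both directions hold.

(→) Suppose t ≡ 15 (mod 24). Write t = 24j + 15. Then (24j + 15)³ = 13824j³ + 25920j² + 16200j + 3375 = 24(576j³ + 1080j² + 675j + 140) + 15, so t³ ≡ 15 (mod 24).

(←) Conversely, suppose t³ ≡ 15 (mod 24). The only residue r in {0, …, 23} with r³ ≡ 15 (mod 24) is r = 15, so t ≡ 15 (mod 24).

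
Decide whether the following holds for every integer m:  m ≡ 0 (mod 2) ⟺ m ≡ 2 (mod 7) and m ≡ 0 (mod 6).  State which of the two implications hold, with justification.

(→) This fails: m = 0 gives 0 ≡ 0 (mod 2) but 0 ≡ 0 (mod 7), so the conjunction on the right does not hold.

(←) Conversely, if m ≡ 2 (mod 7) and m ≡ 0 (mod 6), then by the Chinese remainder theorem m ≡ 30 (mod 42). Since 30 ≡ 0 (mod 2) and 2 ∣ 42, we get m ≡ 0 (mod 2).

Not equivalent: only (⇐) holds.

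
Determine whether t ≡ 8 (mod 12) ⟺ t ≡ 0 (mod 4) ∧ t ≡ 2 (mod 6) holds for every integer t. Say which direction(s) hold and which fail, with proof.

(⇒) Suppose t ≡ 8 (mod 12); write t = 12j + 8. Since 4 ∣ 12, reducing mod 4 gives t ≡ 8 ≡ 0 (mod 4); since 6 ∣ 12, reducing mod 6 gives t ≡ 8 ≡ 2 (mod 6).

(⇐) Conversely, if t ≡ 0 (mod 4) and t ≡ 2 (mod 6), then by the Chinese remainder theorem t ≡ 8 (mod 12). This is exactly t ≡ 8 (mod 12).

Equivalent; both directions hold.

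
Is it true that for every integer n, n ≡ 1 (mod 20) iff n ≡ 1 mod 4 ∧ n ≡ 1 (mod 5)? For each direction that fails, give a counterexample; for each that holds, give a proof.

(→) Suppose n ≡ 1 (mod 20); write n = 20j + 1. Since 4 ∣ 20, reducing mod 4 gives n ≡ 1 (mod 4); since 5 ∣ 20, reducing mod 5 gives n ≡ 1 (mod 5).

(←) Conversely, if n ≡ 1 (mod 4) and n ≡ 1 (mod 5), then by the Chinese remainder theorem n ≡ 1 (mod 20). This is exactly n ≡ 1 (mod 20).

Both directions hold.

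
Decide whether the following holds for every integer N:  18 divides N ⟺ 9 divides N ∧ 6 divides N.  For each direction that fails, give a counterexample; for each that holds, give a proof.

(←) Suppose 9 ∣ N and 6 ∣ N. Any common multiple of 9 and 6 is a multiple of their lcm; here lcm(9, 6) = 9·6/gcd(9, 6) = 54/3 = 18, so 18 ∣ N.

(→) If 18 ∣ N, write N = 18q. Since 18 = 2·9, N = 9·(2q), so 9 ∣ N; and since 18 = 3·6, N = 6·(3q), so 6 ∣ N.

Equivalent; both directions hold.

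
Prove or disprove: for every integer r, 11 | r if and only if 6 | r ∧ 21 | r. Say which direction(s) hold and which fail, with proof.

Neither implication holds.

(⟹) This fails: take r = 11. Certainly 11 ∣ 11, but 6 ∤ 11.

(⟸) This fails: take r = 42. Both 6 ∣ 42 and 21 ∣ 42, yet 42 is not a multiple of 11 (since 42 = 3·11 + 9), so 11 ∤ 42.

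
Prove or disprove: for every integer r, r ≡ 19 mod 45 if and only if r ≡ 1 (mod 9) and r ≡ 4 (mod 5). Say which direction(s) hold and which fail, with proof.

(⟸) If r ≡ 1 (mod 9) and r ≡ 4 (mod 5), then by the Chinese remainder theorem r ≡ 19 (mod 45). This is exactly r ≡ 19 (mod 45).

(⟹) Suppose r ≡ 19 (mod 45); write r = 45j + 19. Since 9 ∣ 45, reducing mod 9 gives r ≡ 19 ≡ 1 (mod 9); since 5 ∣ 45, reducing mod 5 gives r ≡ 19 ≡ 4 (mod 5).

Both implications hold.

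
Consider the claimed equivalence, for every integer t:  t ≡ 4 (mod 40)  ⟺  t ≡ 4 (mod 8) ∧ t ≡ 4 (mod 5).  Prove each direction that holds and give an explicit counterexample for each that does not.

(⟹) Suppose t ≡ 4 (mod 40); write t = 40j + 4. Since 8 ∣ 40, reducing mod 8 gives t ≡ 4 (mod 8); since 5 ∣ 40, reducing mod 5 gives t ≡ 4 (mod 5).

(⟸) Conversely, if t ≡ 4 (mod 8) and t ≡ 4 (mod 5), then by the Chinese remainder theorem t ≡ 4 (mod 40). This is exactly t ≡ 4 (mod 40).

Equivalent; both directions hold.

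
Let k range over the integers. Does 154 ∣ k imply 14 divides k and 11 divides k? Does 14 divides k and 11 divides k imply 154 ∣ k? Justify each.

Both implications hold.

(⟹) If 154 ∣ k, write k = 154q. Since 154 = 11·14, k = 14·(11q), so 14 ∣ k; and since 154 = 14·11, k = 11·(14q), so 11 ∣ k.

(⟸) Suppose 14 ∣ k and 11 ∣ k. Any common multiple of 14 and 11 is a multiple of their lcm; here gcd(14, 11) = 1, so lcm(14, 11) = 14·11 = 154, so 154 ∣ k.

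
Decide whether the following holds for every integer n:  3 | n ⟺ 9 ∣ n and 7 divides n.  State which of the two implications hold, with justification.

Not equivalent: only (⇐) holds.

(⇐) Suppose 9 ∣ n and 7 ∣ n. Any common multiple of 9 and 7 is a multiple of their lcm; here gcd(9, 7) = 1, so lcm(9, 7) = 9·7 = 63, so 63 ∣ n. Since 3 ∣ 63, it follows that 3 ∣ n.

(⇒) This fails: take n = 3. Certainly 3 ∣ 3, but 9 ∤ 3.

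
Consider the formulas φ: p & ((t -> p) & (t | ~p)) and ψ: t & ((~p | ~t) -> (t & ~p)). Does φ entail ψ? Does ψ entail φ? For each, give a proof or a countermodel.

[⇒] Assume the antecedent. If t is true, t & ((~p | ~t) -> (t & ~p)) reduces to true regardless of the other variables. If t is false, the antecedent cannot hold. Either way t & ((~p | ~t) -> (t & ~p)) holds.

[⇐] This fails. Under t = T, p = F, the left side is false but the right side is true.

Not equivalent: only (⇒) holds.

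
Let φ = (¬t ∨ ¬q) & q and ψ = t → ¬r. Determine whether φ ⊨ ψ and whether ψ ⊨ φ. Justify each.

Forward direction. Assume the antecedent. If r is true, the antecedent forces (r = T, q = T, t = F), and t → ¬r holds there. If r is false, t → ¬r reduces to true regardless of the other variables. Either way t → ¬r holds.

Converse. This fails. Under r = F, q = F, t = F, the left side is false but the right side is true.

Only the forward implication holds.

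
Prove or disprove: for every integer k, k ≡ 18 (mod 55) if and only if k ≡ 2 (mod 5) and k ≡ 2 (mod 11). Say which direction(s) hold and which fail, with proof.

Neither implication holds.

(→) This fails: k = 18 gives 18 ≡ 18 (mod 55) but 18 ≡ 3 (mod 5), so the conjunction on the right does not hold.

(←) This fails: k = 2 satisfies both congruences on the right (2 ≡ 2 mod 5 and 2 ≡ 2 mod 11) yet 2 ≡ 2 (mod 55), not 18.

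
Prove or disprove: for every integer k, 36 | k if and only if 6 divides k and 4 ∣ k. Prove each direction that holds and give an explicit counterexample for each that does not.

Only the forward direction holds.

[⇒] If 36 ∣ k, write k = 36q. Since 36 = 6·6, k = 6·(6q), so 6 ∣ k; and since 36 = 9·4, k = 4·(9q), so 4 ∣ k.

[⇐] This fails: take k = 12. Both 6 ∣ 12 and 4 ∣ 12, yet 12 is not a multiple of 36 (since 12 = 0·36 + 12), so 36 ∤ 12.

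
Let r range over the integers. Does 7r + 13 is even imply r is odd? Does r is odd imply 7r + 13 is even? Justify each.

Both implications hold.

(⟹) Suppose 7r + 13 is even. Since 7 is odd, 7r and r have the same parity, so 7r + 13 ≡ r + 13 (mod 2). As 13 is odd, 7r + 13 is even exactly when r is odd. Thus r is odd.

(⟸) Conversely, suppose r is odd; write r = 2j + 1. Then 7r + 13 = 7·(2j + 1) + 13 = 2·7j + 20, which is even.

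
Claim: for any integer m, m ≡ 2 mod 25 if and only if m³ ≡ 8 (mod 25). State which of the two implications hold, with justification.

Both directions hold.

(⟹) Suppose m ≡ 2 mod 25. Write m = 25j + 2. Then (25j + 2)³ = 15625j³ + 3750j² + 300j + 8 = 25(625j³ + 150j² + 12j) + 8, so m³ ≡ 8 (mod 25).

(⟸) Conversely, suppose m³ ≡ 8 (mod 25). The only residue r in {0, …, 24} with r³ ≡ 8 (mod 25) is r = 2, so m ≡ 2 (mod 25).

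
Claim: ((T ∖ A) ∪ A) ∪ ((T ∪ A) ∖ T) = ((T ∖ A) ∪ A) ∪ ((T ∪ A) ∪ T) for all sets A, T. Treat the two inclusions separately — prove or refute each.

Forward inclusion. Let x ∈ ((T ∖ A) ∪ A) ∪ ((T ∪ A) ∖ T). Then either x ∈ A and x ∉ T; or x ∈ T and x ∉ A; or x ∈ A ∩ T. In each case x ∈ ((T ∖ A) ∪ A) ∪ ((T ∪ A) ∪ T), so ((T ∖ A) ∪ A) ∪ ((T ∪ A) ∖ T) ⊆ ((T ∖ A) ∪ A) ∪ ((T ∪ A) ∪ T).

Reverse inclusion. Let x ∈ ((T ∖ A) ∪ A) ∪ ((T ∪ A) ∪ T). Then either x ∈ A and x ∉ T; or x ∈ T and x ∉ A; or x ∈ A ∩ T. In each case x ∈ ((T ∖ A) ∪ A) ∪ ((T ∪ A) ∖ T), so ((T ∖ A) ∪ A) ∪ ((T ∪ A) ∪ T) ⊆ ((T ∖ A) ∪ A) ∪ ((T ∪ A) ∖ T).

Both inclusions hold.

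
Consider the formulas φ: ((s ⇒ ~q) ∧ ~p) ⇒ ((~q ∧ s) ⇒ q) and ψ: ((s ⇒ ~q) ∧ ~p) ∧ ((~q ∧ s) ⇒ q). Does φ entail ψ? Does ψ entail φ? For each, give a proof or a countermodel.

(⟹) This fails. Under q = F, p = T, s = F, the left side is true but the right side is false.

(⟸) Assume the antecedent. If q is true, the consequent reduces to true regardless of the other variables. If q is false, the antecedent forces (q = F, p = F, s = F), and the consequent holds there. Either way the consequent holds.

Only the converse holds.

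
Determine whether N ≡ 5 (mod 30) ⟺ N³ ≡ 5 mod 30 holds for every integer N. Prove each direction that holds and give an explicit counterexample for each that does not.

Both directions hold.

(→) Suppose N ≡ 5 (mod 30). Write N = 30j + 5. Then (30j + 5)³ = 27000j³ + 13500j² + 2250j + 125 = 30(900j³ + 450j² + 75j + 4) + 5, so N³ ≡ 5 (mod 30).

(←) Conversely, suppose N³ ≡ 5 (mod 30). The only residue r in {0, …, 29} with r³ ≡ 5 (mod 30) is r = 5, so N ≡ 5 (mod 30).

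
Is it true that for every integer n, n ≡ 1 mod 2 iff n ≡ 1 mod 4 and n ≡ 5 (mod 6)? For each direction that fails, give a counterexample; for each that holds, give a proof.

[⇒] This fails: n = 1 gives 1 ≡ 1 (mod 2) but 1 ≡ 1 (mod 6), so the conjunction on the right does not hold.

[⇐] Conversely, if n ≡ 1 (mod 4) and n ≡ 5 (mod 6), then by the Chinese remainder theorem n ≡ 5 (mod 12). Since 5 ≡ 1 (mod 2) and 2 ∣ 12, we get n ≡ 1 (mod 2).

Not equivalent: only (⇐) holds.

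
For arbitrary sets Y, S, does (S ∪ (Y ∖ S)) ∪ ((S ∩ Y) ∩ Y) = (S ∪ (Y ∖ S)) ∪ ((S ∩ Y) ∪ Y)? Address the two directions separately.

(⟸) Let x ∈ (S ∪ (Y ∖ S)) ∪ ((S ∩ Y) ∪ Y). Then either x ∈ Y and x ∉ S; or x ∈ S and x ∉ Y; or x ∈ Y ∩ S. In each case x ∈ (S ∪ (Y ∖ S)) ∪ ((S ∩ Y) ∩ Y), so (S ∪ (Y ∖ S)) ∪ ((S ∩ Y) ∪ Y) ⊆ (S ∪ (Y ∖ S)) ∪ ((S ∩ Y) ∩ Y).

(⟹) Let x ∈ (S ∪ (Y ∖ S)) ∪ ((S ∩ Y) ∩ Y). Then either x ∈ Y and x ∉ S; or x ∈ S and x ∉ Y; or x ∈ Y ∩ S. In each case x ∈ (S ∪ (Y ∖ S)) ∪ ((S ∩ Y) ∪ Y), so (S ∪ (Y ∖ S)) ∪ ((S ∩ Y) ∩ Y) ⊆ (S ∪ (Y ∖ S)) ∪ ((S ∩ Y) ∪ Y).

Both inclusions hold; the sets are equal.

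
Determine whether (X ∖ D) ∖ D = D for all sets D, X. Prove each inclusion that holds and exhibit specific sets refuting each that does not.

(⟹) This inclusion fails. Take D = ∅, X = {1}; then 1 ∈ (X ∖ D) ∖ D but 1 ∉ D.

(⟸) This inclusion fails. Take D = {1}, X = ∅; then 1 ∈ D but 1 ∉ (X ∖ D) ∖ D.

Neither inclusion holds.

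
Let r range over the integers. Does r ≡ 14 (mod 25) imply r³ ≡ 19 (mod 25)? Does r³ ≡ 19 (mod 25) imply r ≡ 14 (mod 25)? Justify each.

Both directions hold; the statement is true.

Converse. Suppose r³ ≡ 19 (mod 25). The only residue r in {0, …, 24} with r³ ≡ 19 (mod 25) is r = 14, so r ≡ 14 (mod 25).

Forward direction. Suppose r ≡ 14 (mod 25). Write r = 25j + 14. Then (25j + 14)³ = 15625j³ + 26250j² + 14700j + 2744 = 25(625j³ + 1050j² + 588j + 109) + 19, so r³ ≡ 19 (mod 25).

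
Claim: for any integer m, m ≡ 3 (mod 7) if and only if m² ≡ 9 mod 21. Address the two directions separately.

Neither direction holds.

Forward direction. This fails: take m = 10. Then 10 ≡ 3 (mod 7), but 10² = 100 ≡ 16 (mod 21), not 9.

Converse. This fails: take m = 18. Then 18² = 324 ≡ 9 (mod 21), yet 18 ≡ 4 (mod 7), not 3.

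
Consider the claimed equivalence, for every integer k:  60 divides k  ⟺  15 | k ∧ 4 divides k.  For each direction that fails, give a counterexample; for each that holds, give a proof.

Both directions hold.

(→) If 60 ∣ k, write k = 60q. Since 60 = 4·15, k = 15·(4q), so 15 ∣ k; and since 60 = 15·4, k = 4·(15q), so 4 ∣ k.

(←) Suppose 15 ∣ k and 4 ∣ k. Any common multiple of 15 and 4 is a multiple of their lcm; here gcd(15, 4) = 1, so lcm(15, 4) = 15·4 = 60, so 60 ∣ k.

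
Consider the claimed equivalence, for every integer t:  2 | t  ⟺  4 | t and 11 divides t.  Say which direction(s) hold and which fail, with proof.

Only the reverse direction holds.

Forward direction. This fails: take t = 2. Certainly 2 ∣ 2, but 4 ∤ 2.

Converse. Suppose 4 ∣ t and 11 ∣ t. Any common multiple of 4 and 11 is a multiple of their lcm; here gcd(4, 11) = 1, so lcm(4, 11) = 4·11 = 44, so 44 ∣ t. Since 2 ∣ 44, it follows that 2 ∣ t.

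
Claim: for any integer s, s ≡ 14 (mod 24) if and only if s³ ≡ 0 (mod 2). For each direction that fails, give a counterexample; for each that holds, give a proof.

(→) Suppose s ≡ 14 (mod 24). Then s³ ≡ 14³ = 2744 (mod 24), and since 2 ∣ 24, also s³ ≡ 0 (mod 2).

(←) This fails: take s = 0. Then 0³ = 0 ≡ 0 (mod 2), yet 0 ≡ 0 (mod 24), not 14.

Not equivalent: only (⇒) holds.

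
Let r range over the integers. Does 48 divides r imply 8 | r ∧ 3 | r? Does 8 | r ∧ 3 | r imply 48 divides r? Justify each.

Only the forward direction holds.

Forward direction. If 48 ∣ r, write r = 48q. Since 48 = 6·8, r = 8·(6q), so 8 ∣ r; and since 48 = 16·3, r = 3·(16q), so 3 ∣ r.

Converse. This fails: take r = 24. Both 8 ∣ 24 and 3 ∣ 24, yet 24 is not a multiple of 48 (since 24 = 0·48 + 24), so 48 ∤ 24.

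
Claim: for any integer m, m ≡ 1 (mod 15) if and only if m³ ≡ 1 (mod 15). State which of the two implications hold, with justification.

(⇒) Suppose m ≡ 1 (mod 15). Write m = 15j + 1. Then (15j + 1)³ = 3375j³ + 675j² + 45j + 1 = 15(225j³ + 45j² + 3j) + 1, so m³ ≡ 1 (mod 15).

(⇐) Conversely, suppose m³ ≡ 1 (mod 15). The only residue r in {0, …, 14} with r³ ≡ 1 (mod 15) is r = 1, so m ≡ 1 (mod 15).

Equivalent; both directions hold.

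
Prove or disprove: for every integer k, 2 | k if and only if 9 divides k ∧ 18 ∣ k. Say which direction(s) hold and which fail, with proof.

[⇐] Suppose 9 ∣ k and 18 ∣ k. Any common multiple of 9 and 18 is a multiple of their lcm; here lcm(9, 18) = 9·18/gcd(9, 18) = 162/9 = 18, so 18 ∣ k. Since 2 ∣ 18, it follows that 2 ∣ k.

[⇒] This fails: take k = 2. Certainly 2 ∣ 2, but 9 ∤ 2.

Not equivalent: only (⇐) holds.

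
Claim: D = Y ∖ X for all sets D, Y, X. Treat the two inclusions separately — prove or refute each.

Both inclusions fail.

Forward inclusion. This inclusion fails. Take D = {1}, Y = ∅, X = ∅; then 1 ∈ D but 1 ∉ Y ∖ X.

Reverse inclusion. This inclusion fails. Take D = ∅, Y = {1}, X = ∅; then 1 ∈ Y ∖ X but 1 ∉ D.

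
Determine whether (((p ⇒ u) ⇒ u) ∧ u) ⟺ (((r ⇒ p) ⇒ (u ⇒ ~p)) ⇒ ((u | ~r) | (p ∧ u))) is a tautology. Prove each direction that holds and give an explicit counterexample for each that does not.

Only the forward direction holds.

(⇒) Assume the antecedent. If r is true, the antecedent forces (r = T, p = F, u = T) or (r = T, p = T, u = T), and the consequent holds there. If r is false, the consequent reduces to true regardless of the other variables. Either way the consequent holds.

(⇐) This fails. Under r = F, p = F, u = F, the left side is false but the right side is true.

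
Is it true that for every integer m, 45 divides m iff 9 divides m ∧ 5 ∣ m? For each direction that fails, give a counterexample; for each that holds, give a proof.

[⇒] If 45 ∣ m, write m = 45q. Since 45 = 5·9, m = 9·(5q), so 9 ∣ m; and since 45 = 9·5, m = 5·(9q), so 5 ∣ m.

[⇐] Suppose 9 ∣ m and 5 ∣ m. Any common multiple of 9 and 5 is a multiple of their lcm; here gcd(9, 5) = 1, so lcm(9, 5) = 9·5 = 45, so 45 ∣ m.

Both implications hold.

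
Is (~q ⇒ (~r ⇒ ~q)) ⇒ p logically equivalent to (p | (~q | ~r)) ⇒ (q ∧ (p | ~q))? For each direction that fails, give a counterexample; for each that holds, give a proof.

Forward direction. This fails. Under r = F, q = F, p = T, the left side is true but the right side is false.

Converse. This fails. Under r = T, q = T, p = F, the left side is false but the right side is true.

Neither implication holds.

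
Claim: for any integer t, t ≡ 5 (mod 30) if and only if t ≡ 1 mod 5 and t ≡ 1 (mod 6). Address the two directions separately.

Neither implication holds.

(→) This fails: t = 5 gives 5 ≡ 5 (mod 30) but 5 ≡ 0 (mod 5), so the conjunction on the right does not hold.

(←) This fails: t = 1 satisfies both congruences on the right (1 ≡ 1 mod 5 and 1 ≡ 1 mod 6) yet 1 ≡ 1 (mod 30), not 5.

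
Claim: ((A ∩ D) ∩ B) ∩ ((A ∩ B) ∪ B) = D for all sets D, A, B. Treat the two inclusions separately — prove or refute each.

The sets are not equal: only the forward inclusion holds.

(⟸) This inclusion fails. Take D = {1}, A = ∅, B = ∅; then 1 ∈ D but 1 ∉ ((A ∩ D) ∩ B) ∩ ((A ∩ B) ∪ B).

(⟹) Let x ∈ ((A ∩ D) ∩ B) ∩ ((A ∩ B) ∪ B). Then x ∈ D ∩ A ∩ B, from which x ∈ D.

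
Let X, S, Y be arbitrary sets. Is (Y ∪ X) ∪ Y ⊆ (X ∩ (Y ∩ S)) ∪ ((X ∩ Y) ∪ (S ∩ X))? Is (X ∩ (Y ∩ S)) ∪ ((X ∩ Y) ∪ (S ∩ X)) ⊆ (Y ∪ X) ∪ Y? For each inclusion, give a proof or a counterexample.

(⟹) This inclusion fails. Take X = {1}, S = ∅, Y = ∅; then 1 ∈ (Y ∪ X) ∪ Y but 1 ∉ (X ∩ (Y ∩ S)) ∪ ((X ∩ Y) ∪ (S ∩ X)).

(⟸) Let x ∈ (X ∩ (Y ∩ S)) ∪ ((X ∩ Y) ∪ (S ∩ X)). Then either x ∈ X ∩ S and x ∉ Y; or x ∈ X ∩ Y and x ∉ S; or x ∈ X ∩ S ∩ Y. In each case x ∈ (Y ∪ X) ∪ Y, so (X ∩ (Y ∩ S)) ∪ ((X ∩ Y) ∪ (S ∩ X)) ⊆ (Y ∪ X) ∪ Y.

(⊆) fails; (⊇) holds.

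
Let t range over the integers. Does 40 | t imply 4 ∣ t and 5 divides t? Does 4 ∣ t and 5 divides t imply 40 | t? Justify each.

(⟹) If 40 ∣ t, write t = 40q. Since 40 = 10·4, t = 4·(10q), so 4 ∣ t; and since 40 = 8·5, t = 5·(8q), so 5 ∣ t.

(⟸) This fails: take t = 20. Both 4 ∣ 20 and 5 ∣ 20, yet 20 is not a multiple of 40 (since 20 = 0·40 + 20), so 40 ∤ 20.

Only the forward direction holds.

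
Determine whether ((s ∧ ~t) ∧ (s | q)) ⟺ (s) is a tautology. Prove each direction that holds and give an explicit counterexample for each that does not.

Forward direction. Assume the antecedent. If q is true, the antecedent forces (q = T, s = T, t = F), and s holds there. If q is false, the antecedent forces (q = F, s = T, t = F), and s holds there. Either way s holds.

Converse. This fails. Under q = F, s = T, t = T, the left side is false but the right side is true.

(⇒) holds; (⇐) fails.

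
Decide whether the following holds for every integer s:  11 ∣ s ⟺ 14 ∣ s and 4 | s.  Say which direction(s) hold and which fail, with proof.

(⟹) This fails: take s = 11. Certainly 11 ∣ 11, but 14 ∤ 11.

(⟸) This fails: take s = 28. Both 14 ∣ 28 and 4 ∣ 28, yet 28 is not a multiple of 11 (since 28 = 2·11 + 6), so 11 ∤ 28.

Both directions fail.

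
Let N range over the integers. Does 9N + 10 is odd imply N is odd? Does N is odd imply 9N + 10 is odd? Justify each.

(⟹) Suppose 9N + 10 is odd. Since 9 is odd, 9N and N have the same parity, so 9N + 10 ≡ N + 10 (mod 2). As 10 is even, 9N + 10 is odd exactly when N is odd. Thus N is odd.

(⟸) Conversely, suppose N is odd; write N = 2j + 1. Then 9N + 10 = 9·(2j + 1) + 10 = 2·9j + 19, which is odd.

Both implications hold.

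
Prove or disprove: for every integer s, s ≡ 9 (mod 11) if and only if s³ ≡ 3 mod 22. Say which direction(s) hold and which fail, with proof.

Not equivalent: only (⇐) holds.

[⇒] This fails: take s = 20. Then 20 ≡ 9 (mod 11), but 20³ = 8000 ≡ 14 (mod 22), not 3.

[⇐] Conversely, the residues r modulo 22 with r³ ≡ 3 (mod 22) are exactly {9}, and each is ≡ 9 (mod 11).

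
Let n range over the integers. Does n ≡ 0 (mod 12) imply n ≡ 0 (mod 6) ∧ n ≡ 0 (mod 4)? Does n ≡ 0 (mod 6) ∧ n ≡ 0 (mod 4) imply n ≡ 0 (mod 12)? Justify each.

The biconditional holds.

(⇒) Suppose n ≡ 0 (mod 12); write n = 12j + 0. Since 6 ∣ 12, reducing mod 6 gives n ≡ 0 (mod 6); since 4 ∣ 12, reducing mod 4 gives n ≡ 0 (mod 4).

(⇐) Conversely, if n ≡ 0 (mod 6) and n ≡ 0 (mod 4), then by the Chinese remainder theorem n ≡ 0 (mod 12). This is exactly n ≡ 0 (mod 12).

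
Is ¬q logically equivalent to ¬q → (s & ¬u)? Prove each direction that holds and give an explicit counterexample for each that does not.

(⇒) This fails. Under q = F, u = F, s = F, the left side is true but the right side is false.

(⇐) This fails. Under q = T, u = F, s = F, the left side is false but the right side is true.

Neither implication holds.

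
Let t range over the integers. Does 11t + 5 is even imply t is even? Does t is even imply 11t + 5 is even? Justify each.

Neither implication holds.

[⇒] This fails: t = 3 gives 11t + 5 = 38, which is even, but 3 is odd, not even.

[⇐] This also fails: t = 6 is even, but 11t + 5 = 71 is odd, not even.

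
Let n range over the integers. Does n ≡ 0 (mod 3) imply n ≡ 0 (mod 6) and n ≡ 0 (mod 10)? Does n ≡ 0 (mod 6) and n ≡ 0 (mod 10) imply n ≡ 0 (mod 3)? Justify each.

(→) This fails: n = 3 gives 3 ≡ 0 (mod 3) but 3 ≡ 3 (mod 6), so the conjunction on the right does not hold.

(←) Conversely, if n ≡ 0 (mod 6) and n ≡ 0 (mod 10), then by the Chinese remainder theorem n ≡ 0 (mod 30). Since 0 ≡ 0 (mod 3) and 3 ∣ 30, we get n ≡ 0 (mod 3).

(⇒) fails; (⇐) holds.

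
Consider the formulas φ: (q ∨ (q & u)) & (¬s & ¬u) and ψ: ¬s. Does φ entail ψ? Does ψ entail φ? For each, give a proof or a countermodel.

(⟹) Assume the antecedent. If u is true, the antecedent cannot hold. If u is false, the antecedent forces (u = F, q = T, s = F), and ¬s holds there. Either way ¬s holds.

(⟸) This fails. Under u = F, q = F, s = F, the left side is false but the right side is true.

Only the forward implication holds.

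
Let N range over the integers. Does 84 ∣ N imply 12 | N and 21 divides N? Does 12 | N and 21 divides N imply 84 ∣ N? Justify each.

Both directions hold.

(⟹) If 84 ∣ N, write N = 84q. Since 84 = 7·12, N = 12·(7q), so 12 ∣ N; and since 84 = 4·21, N = 21·(4q), so 21 ∣ N.

(⟸) Suppose 12 ∣ N and 21 ∣ N. Any common multiple of 12 and 21 is a multiple of their lcm; here lcm(12, 21) = 12·21/gcd(12, 21) = 252/3 = 84, so 84 ∣ N.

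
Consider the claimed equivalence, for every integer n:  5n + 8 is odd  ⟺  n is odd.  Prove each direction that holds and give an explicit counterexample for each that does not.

Equivalent; both directions hold.

Converse. Suppose n is odd; write n = 2j + 1. Then 5n + 8 = 5·(2j + 1) + 8 = 2·5j + 13, which is odd.

Forward direction. Suppose 5n + 8 is odd. Since 5 is odd, 5n and n have the same parity, so 5n + 8 ≡ n + 8 (mod 2). As 8 is even, 5n + 8 is odd exactly when n is odd. Thus n is odd.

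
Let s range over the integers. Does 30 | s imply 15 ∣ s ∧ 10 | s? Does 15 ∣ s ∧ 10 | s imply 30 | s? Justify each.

Both directions hold.

(⟹) If 30 ∣ s, write s = 30q. Since 30 = 2·15, s = 15·(2q), so 15 ∣ s; and since 30 = 3·10, s = 10·(3q), so 10 ∣ s.

(⟸) Suppose 15 ∣ s and 10 ∣ s. Any common multiple of 15 and 10 is a multiple of their lcm; here lcm(15, 10) = 15·10/gcd(15, 10) = 150/5 = 30, so 30 ∣ s.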